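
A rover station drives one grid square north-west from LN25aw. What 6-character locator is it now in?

LN15xx

Longitude subsquare a = 0; −1 → -1, wraps to 23 = x, carry into square.
Longitude square 2; −1 → 1.
Latitude subsquare w = 22; +1 → 23 = x.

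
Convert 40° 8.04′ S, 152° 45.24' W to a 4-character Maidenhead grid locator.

BE39

Offset from 180°W / 90°S: lon 27.25°, lat 49.87°.
Field: 27.25/20 → 1 → B, 49.87/10 → 4 → E; chars BE.
Square: 7.25/2 → 3, 9.87/1 → 9; chars 39.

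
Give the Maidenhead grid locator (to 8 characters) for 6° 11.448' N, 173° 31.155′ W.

AJ36fe75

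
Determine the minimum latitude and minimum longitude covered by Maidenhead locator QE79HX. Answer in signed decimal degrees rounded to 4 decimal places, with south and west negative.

-40.0417, 154.5833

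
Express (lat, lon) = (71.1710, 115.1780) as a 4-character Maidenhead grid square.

Add 180° to longitude and 90° to latitude: 295.18, 161.17.
Field: lon ⌊295.18/20⌋ = 14 → O; lat ⌊161.17/10⌋ = 16 → Q.
Square: lon ⌊15.18/2⌋ = 7; lat ⌊1.17/1⌋ = 1.

OQ71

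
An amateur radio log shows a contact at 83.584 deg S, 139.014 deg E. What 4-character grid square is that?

Add 180° to longitude and 90° to latitude: 319.01, 6.42.
Field: lon ⌊319.01/20⌋ = 15 → P; lat ⌊6.42/10⌋ = 0 → A.
Square: lon ⌊19.01/2⌋ = 9; lat ⌊6.42/1⌋ = 6.

PA96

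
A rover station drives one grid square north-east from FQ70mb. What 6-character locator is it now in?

FQ70nc

Longitude subsquare m = 12; +1 → 13 = n.
Latitude subsquare b = 1; +1 → 2 = c.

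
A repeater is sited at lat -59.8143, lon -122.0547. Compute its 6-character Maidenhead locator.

CD80xe

Add 180° to longitude and 90° to latitude: 57.9453, 30.1857.
Field: lon ⌊57.9453/20⌋ = 2 → C; lat ⌊30.1857/10⌋ = 3 → D.
Square: lon ⌊17.9453/2⌋ = 8; lat ⌊0.1857/1⌋ = 0.
Subsquare: lon ⌊1.9453/0.0833333⌋ = 23 → x; lat ⌊0.1857/0.0416667⌋ = 4 → e.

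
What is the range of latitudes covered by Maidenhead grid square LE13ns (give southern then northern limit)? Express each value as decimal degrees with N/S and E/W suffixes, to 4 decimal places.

46.2500° S, 46.2083° S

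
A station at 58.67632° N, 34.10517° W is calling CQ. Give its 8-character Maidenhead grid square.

HO28wq72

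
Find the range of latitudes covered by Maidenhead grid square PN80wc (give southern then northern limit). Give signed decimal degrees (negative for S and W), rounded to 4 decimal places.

Field P=15, N=13: +15·20° lon, +13·10° lat → SW at lon 120°, lat 40°.
Square 8, 0: +8·2° lon, +0·1° lat → SW at lon 136°, lat 40°.
Subsquare w=22, c=2: +22·0.0833333° lon, +2·0.0416667° lat → SW at lon 137.833°, lat 40.0833°.
Cell spans 0.0833333° lon × 0.0416667° lat.
south 40.0833, north 40.1250.

40.0833, 40.1250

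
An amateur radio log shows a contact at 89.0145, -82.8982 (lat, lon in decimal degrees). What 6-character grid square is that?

Shift to the Maidenhead origin (180°W, 90°S): lon 97.1018, lat 179.0145.
Field: lon ⌊97.1018/20⌋ = 4 → E; lat ⌊179.0145/10⌋ = 17 → R.
Square: lon ⌊17.1018/2⌋ = 8; lat ⌊9.0145/1⌋ = 9.
Subsquare: lon ⌊1.1018/0.0833333⌋ = 13 → n; lat ⌊0.0145/0.0416667⌋ = 0 → a.

ER89na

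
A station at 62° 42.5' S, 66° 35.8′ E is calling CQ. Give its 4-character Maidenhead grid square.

MC37

Shift to the Maidenhead origin (180°W, 90°S): lon 246.60, lat 27.29.
Field: 246.60/20 → 12 → M, 27.29/10 → 2 → C; chars MC.
Square: 6.60/2 → 3, 7.29/1 → 7; chars 37.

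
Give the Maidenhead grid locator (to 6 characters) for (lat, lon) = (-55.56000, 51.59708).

LD54tk

Offset from 180°W / 90°S: lon 231.5971°, lat 34.4400°.
Field (20°×10°, letters A–R): lon ⌊231.5971/20⌋ = 11 → L; lat ⌊34.4400/10⌋ = 3 → D.
Square (2°×1°, digits 0–9): lon ⌊11.5971/2⌋ = 5; lat ⌊4.4400/1⌋ = 4.
Subsquare (5′×2.5′, letters a–x): lon ⌊1.5971/0.0833333⌋ = 19 → t; lat ⌊0.4400/0.0416667⌋ = 10 → k.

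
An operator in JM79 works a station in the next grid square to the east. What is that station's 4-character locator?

JM89

Longitude square 7; +1 → 8.
The latitude characters are unchanged.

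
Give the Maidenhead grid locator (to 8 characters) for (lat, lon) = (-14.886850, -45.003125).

Add 180° to longitude and 90° to latitude: 134.99687, 75.11315.
Field: 134.99687/20 → 6 → G, 75.11315/10 → 7 → H; chars GH.
Square: 14.99687/2 → 7, 5.11315/1 → 5; chars 75.
Subsquare: 0.99687/0.0833333 → 11 → l, 0.11315/0.0416667 → 2 → c; chars lc.
Extended square: 0.08021/0.00833333 → 9, 0.02982/0.00416667 → 7; chars 97.

GH75lc97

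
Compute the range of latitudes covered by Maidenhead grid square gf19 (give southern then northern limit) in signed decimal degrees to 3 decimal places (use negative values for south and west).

-31.000, -30.000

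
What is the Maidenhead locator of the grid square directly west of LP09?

KP99

Longitude square 0; −1 → -1, wraps to 9, carry into field.
Longitude field L = 11; −1 → 10 = K.
The latitude characters are unchanged.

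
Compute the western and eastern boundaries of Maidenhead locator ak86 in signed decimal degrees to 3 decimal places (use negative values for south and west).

Field A=0, K=10: +0·20° lon, +10·10° lat → SW at lon -180°, lat 10°.
Square 8, 6: +8·2° lon, +6·1° lat → SW at lon -164°, lat 16°.
Cell spans 2° lon × 1° lat.
west -164.000, east -162.000.

-164.000, -162.000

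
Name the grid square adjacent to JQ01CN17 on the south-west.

Longitude extended square 1; −1 → 0.
Latitude extended square 7; −1 → 6.

JQ01cn06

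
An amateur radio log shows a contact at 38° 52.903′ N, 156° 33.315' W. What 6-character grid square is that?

BM18rv

Shift to the Maidenhead origin (180°W, 90°S): lon 23.4447, lat 128.8817.
Field: 23.4447/20 → 1 → B, 128.8817/10 → 12 → M; chars BM.
Square: 3.4447/2 → 1, 8.8817/1 → 8; chars 18.
Subsquare: 1.4447/0.0833333 → 17 → r, 0.8817/0.0416667 → 21 → v; chars rv.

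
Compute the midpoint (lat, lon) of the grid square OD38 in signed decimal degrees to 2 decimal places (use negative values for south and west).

Field O=14, D=3: +14·20° lon, +3·10° lat → SW at lon 100°, lat -60°.
Square 3, 8: +3·2° lon, +8·1° lat → SW at lon 106°, lat -52°.
Cell spans 2° lon × 1° lat. Centre is SW corner plus half of each.
latitude -51.50, longitude 107.00.

-51.50, 107.00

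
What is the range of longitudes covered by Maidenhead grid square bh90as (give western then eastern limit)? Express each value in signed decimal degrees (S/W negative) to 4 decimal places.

Field B=1, H=7: +1·20° lon, +7·10° lat → SW at lon -160°, lat -20°.
Square 9, 0: +9·2° lon, +0·1° lat → SW at lon -142°, lat -20°.
Subsquare a=0, s=18: +0·0.0833333° lon, +18·0.0416667° lat → SW at lon -142°, lat -19.25°.
Cell spans 0.0833333° lon × 0.0416667° lat.
west -142.0000, east -141.9167.

-142.0000, -141.9167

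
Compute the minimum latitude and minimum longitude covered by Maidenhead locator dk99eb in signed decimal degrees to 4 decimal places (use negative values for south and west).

19.0417, -101.6667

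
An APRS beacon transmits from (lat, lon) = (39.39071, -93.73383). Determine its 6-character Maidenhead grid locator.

Add 180° to longitude and 90° to latitude: 86.2662, 129.3907.
Field: lon ⌊86.2662/20⌋ = 4 → E; lat ⌊129.3907/10⌋ = 12 → M.
Square: lon ⌊6.2662/2⌋ = 3; lat ⌊9.3907/1⌋ = 9.
Subsquare: lon ⌊0.2662/0.0833333⌋ = 3 → d; lat ⌊0.3907/0.0416667⌋ = 9 → j.

EM39dj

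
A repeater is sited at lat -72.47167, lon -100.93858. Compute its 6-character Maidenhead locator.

Shift to the Maidenhead origin (180°W, 90°S): lon 79.0614, lat 17.5283.
Field: lon ⌊79.0614/20⌋ = 3 → D; lat ⌊17.5283/10⌋ = 1 → B.
Square: lon ⌊19.0614/2⌋ = 9; lat ⌊7.5283/1⌋ = 7.
Subsquare: lon ⌊1.0614/0.0833333⌋ = 12 → m; lat ⌊0.5283/0.0416667⌋ = 12 → m.

DB97mm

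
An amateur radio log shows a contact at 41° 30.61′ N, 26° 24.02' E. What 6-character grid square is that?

KN31em

Add 180° to longitude and 90° to latitude: 206.4003, 131.5102.
Field: 206.4003/20 → 10 → K, 131.5102/10 → 13 → N; chars KN.
Square: 6.4003/2 → 3, 1.5102/1 → 1; chars 31.
Subsquare: 0.4003/0.0833333 → 4 → e, 0.5102/0.0416667 → 12 → m; chars em.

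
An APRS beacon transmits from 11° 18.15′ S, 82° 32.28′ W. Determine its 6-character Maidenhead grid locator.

EH88rq

Shift to the Maidenhead origin (180°W, 90°S): lon 97.4620, lat 78.6975.
Field: lon ⌊97.4620/20⌋ = 4 → E; lat ⌊78.6975/10⌋ = 7 → H.
Square: lon ⌊17.4620/2⌋ = 8; lat ⌊8.6975/1⌋ = 8.
Subsquare: lon ⌊1.4620/0.0833333⌋ = 17 → r; lat ⌊0.6975/0.0416667⌋ = 16 → q.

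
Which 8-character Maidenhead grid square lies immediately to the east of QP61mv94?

Longitude extended square 9; +1 → 10, wraps to 0, carry into subsquare.
Longitude subsquare m = 12; +1 → 13 = n.
The latitude characters are unchanged.

QP61nv04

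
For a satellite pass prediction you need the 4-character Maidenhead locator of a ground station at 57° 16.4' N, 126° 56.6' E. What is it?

PO37

Add 180° to longitude and 90° to latitude: 306.94, 147.27.
Field: 306.94/20 → 15 → P, 147.27/10 → 14 → O; chars PO.
Square: 6.94/2 → 3, 7.27/1 → 7; chars 37.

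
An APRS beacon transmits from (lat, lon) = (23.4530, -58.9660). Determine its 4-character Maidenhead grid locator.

GL03

Offset from 180°W / 90°S: lon 121.03°, lat 113.45°.
Field: lon ⌊121.03/20⌋ = 6 → G; lat ⌊113.45/10⌋ = 11 → L.
Square: lon ⌊1.03/2⌋ = 0; lat ⌊3.45/1⌋ = 3.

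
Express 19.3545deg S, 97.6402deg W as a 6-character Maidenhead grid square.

Add 180° to longitude and 90° to latitude: 82.3598, 70.6455.
Field: lon ⌊82.3598/20⌋ = 4 → E; lat ⌊70.6455/10⌋ = 7 → H.
Square: lon ⌊2.3598/2⌋ = 1; lat ⌊0.6455/1⌋ = 0.
Subsquare: lon ⌊0.3598/0.0833333⌋ = 4 → e; lat ⌊0.6455/0.0416667⌋ = 15 → p.

EH10ep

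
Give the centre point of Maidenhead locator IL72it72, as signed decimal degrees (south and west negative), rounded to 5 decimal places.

22.80208, -5.27083

Field I=8, L=11: +8·20° lon, +11·10° lat → SW at lon -20°, lat 20°.
Square 7, 2: +7·2° lon, +2·1° lat → SW at lon -6°, lat 22°.
Subsquare i=8, t=19: +8·0.0833333° lon, +19·0.0416667° lat → SW at lon -5.33333°, lat 22.7917°.
Extended square 7, 2: +7·0.00833333° lon, +2·0.00416667° lat → SW at lon -5.275°, lat 22.8°.
Cell spans 0.00833333° lon × 0.00416667° lat. Centre is SW corner plus half of each.
latitude 22.80208, longitude -5.27083.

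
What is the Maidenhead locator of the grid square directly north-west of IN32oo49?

IN32op30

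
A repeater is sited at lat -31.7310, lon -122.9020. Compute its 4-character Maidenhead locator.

CF88

Offset from 180°W / 90°S: lon 57.10°, lat 58.27°.
Field (20°×10°, letters A–R): 57.10/20 → 2 → C, 58.27/10 → 5 → F; chars CF.
Square (2°×1°, digits 0–9): 17.10/2 → 8, 8.27/1 → 8; chars 88.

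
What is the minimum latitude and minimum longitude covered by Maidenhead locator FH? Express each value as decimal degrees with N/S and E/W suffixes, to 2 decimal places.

Field F=5, H=7: +5·20° lon, +7·10° lat → SW at lon -80°, lat -20°.
latitude 20.00° S, longitude 80.00° W.

20.00° S, 80.00° W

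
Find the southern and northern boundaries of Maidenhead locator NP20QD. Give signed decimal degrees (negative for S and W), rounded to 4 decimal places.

Field N=13, P=15: +13·20° lon, +15·10° lat → SW at lon 80°, lat 60°.
Square 2, 0: +2·2° lon, +0·1° lat → SW at lon 84°, lat 60°.
Subsquare q=16, d=3: +16·0.0833333° lon, +3·0.0416667° lat → SW at lon 85.3333°, lat 60.125°.
Cell spans 0.0833333° lon × 0.0416667° lat.
south 60.1250, north 60.1667.

60.1250, 60.1667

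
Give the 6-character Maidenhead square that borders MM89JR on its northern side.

MM89js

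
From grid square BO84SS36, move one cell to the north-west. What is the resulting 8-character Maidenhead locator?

BO84ss27

Longitude extended square 3; −1 → 2.
Latitude extended square 6; +1 → 7.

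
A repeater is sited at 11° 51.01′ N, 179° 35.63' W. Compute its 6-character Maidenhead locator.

AK01eu

Add 180° to longitude and 90° to latitude: 0.4062, 101.8502.
Field: lon ⌊0.4062/20⌋ = 0 → A; lat ⌊101.8502/10⌋ = 10 → K.
Square: lon ⌊0.4062/2⌋ = 0; lat ⌊1.8502/1⌋ = 1.
Subsquare: lon ⌊0.4062/0.0833333⌋ = 4 → e; lat ⌊0.8502/0.0416667⌋ = 20 → u.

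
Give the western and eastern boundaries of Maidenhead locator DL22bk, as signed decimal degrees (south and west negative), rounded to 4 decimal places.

Field D=3, L=11: +3·20° lon, +11·10° lat → SW at lon -120°, lat 20°.
Square 2, 2: +2·2° lon, +2·1° lat → SW at lon -116°, lat 22°.
Subsquare b=1, k=10: +1·0.0833333° lon, +10·0.0416667° lat → SW at lon -115.917°, lat 22.4167°.
Cell spans 0.0833333° lon × 0.0416667° lat.
west -115.9167, east -115.8333.

-115.9167, -115.8333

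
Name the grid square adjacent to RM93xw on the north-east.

AM03ax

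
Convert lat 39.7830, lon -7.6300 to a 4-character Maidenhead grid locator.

IM69

Add 180° to longitude and 90° to latitude: 172.37, 129.78.
Field: 172.37/20 → 8 → I, 129.78/10 → 12 → M; chars IM.
Square: 12.37/2 → 6, 9.78/1 → 9; chars 69.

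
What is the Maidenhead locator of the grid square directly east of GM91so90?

GM91to00

Longitude extended square 9; +1 → 10, wraps to 0, carry into subsquare.
Longitude subsquare s = 18; +1 → 19 = t.
The latitude characters are unchanged.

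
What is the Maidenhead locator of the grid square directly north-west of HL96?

HL87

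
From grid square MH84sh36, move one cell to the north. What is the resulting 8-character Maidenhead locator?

MH84sh37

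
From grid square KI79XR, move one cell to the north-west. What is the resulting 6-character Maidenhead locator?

KI79ws

Longitude subsquare x = 23; −1 → 22 = w.
Latitude subsquare r = 17; +1 → 18 = s.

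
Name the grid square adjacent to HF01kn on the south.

Latitude subsquare n = 13; −1 → 12 = m.
The longitude characters are unchanged.

HF01km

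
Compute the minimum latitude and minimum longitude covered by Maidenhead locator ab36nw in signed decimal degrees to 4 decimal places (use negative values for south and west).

-73.0833, -172.9167

Field A=0, B=1: +0·20° lon, +1·10° lat → SW at lon -180°, lat -80°.
Square 3, 6: +3·2° lon, +6·1° lat → SW at lon -174°, lat -74°.
Subsquare n=13, w=22: +13·0.0833333° lon, +22·0.0416667° lat → SW at lon -172.917°, lat -73.0833°.
latitude -73.0833, longitude -172.9167.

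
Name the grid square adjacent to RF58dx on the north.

RF59da

Latitude subsquare x = 23; +1 → 24, wraps to 0 = a, carry into square.
Latitude square 8; +1 → 9.
The longitude characters are unchanged.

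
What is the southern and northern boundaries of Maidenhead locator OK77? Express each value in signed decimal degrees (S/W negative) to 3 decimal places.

Field O=14, K=10: +14·20° lon, +10·10° lat → SW at lon 100°, lat 10°.
Square 7, 7: +7·2° lon, +7·1° lat → SW at lon 114°, lat 17°.
Cell spans 2° lon × 1° lat.
south 17.000, north 18.000.

17.000, 18.000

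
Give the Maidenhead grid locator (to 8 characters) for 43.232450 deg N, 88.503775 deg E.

NN43gf05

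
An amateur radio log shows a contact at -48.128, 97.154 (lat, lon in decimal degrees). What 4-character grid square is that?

NE81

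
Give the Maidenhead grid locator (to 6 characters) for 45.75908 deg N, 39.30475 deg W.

HN05is

Add 180° to longitude and 90° to latitude: 140.6952, 135.7591.
Field (20°×10°, letters A–R): lon ⌊140.6952/20⌋ = 7 → H; lat ⌊135.7591/10⌋ = 13 → N.
Square (2°×1°, digits 0–9): lon ⌊0.6952/2⌋ = 0; lat ⌊5.7591/1⌋ = 5.
Subsquare (5′×2.5′, letters a–x): lon ⌊0.6952/0.0833333⌋ = 8 → i; lat ⌊0.7591/0.0416667⌋ = 18 → s.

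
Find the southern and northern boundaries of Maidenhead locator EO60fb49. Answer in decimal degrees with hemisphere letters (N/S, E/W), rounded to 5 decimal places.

50.07917° N, 50.08333° N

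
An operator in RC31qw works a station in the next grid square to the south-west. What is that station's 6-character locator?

Longitude subsquare q = 16; −1 → 15 = p.
Latitude subsquare w = 22; −1 → 21 = v.

RC31pv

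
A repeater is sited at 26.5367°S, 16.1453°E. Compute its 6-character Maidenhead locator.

Add 180° to longitude and 90° to latitude: 196.1453, 63.4633.
Field (20°×10°, letters A–R): lon ⌊196.1453/20⌋ = 9 → J; lat ⌊63.4633/10⌋ = 6 → G.
Square (2°×1°, digits 0–9): lon ⌊16.1453/2⌋ = 8; lat ⌊3.4633/1⌋ = 3.
Subsquare (5′×2.5′, letters a–x): lon ⌊0.1453/0.0833333⌋ = 1 → b; lat ⌊0.4633/0.0416667⌋ = 11 → l.

JG83bl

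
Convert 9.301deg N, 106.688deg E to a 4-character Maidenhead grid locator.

Add 180° to longitude and 90° to latitude: 286.69, 99.30.
Field: lon ⌊286.69/20⌋ = 14 → O; lat ⌊99.30/10⌋ = 9 → J.
Square: lon ⌊6.69/2⌋ = 3; lat ⌊9.30/1⌋ = 9.

OJ39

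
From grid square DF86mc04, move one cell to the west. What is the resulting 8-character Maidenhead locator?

DF86lc94

Longitude extended square 0; −1 → -1, wraps to 9, carry into subsquare.
Longitude subsquare m = 12; −1 → 11 = l.
The latitude characters are unchanged.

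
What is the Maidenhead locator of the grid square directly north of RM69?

RN60

Latitude square 9; +1 → 10, wraps to 0, carry into field.
Latitude field M = 12; +1 → 13 = N.
The longitude characters are unchanged.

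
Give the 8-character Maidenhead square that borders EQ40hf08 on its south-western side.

EQ40gf97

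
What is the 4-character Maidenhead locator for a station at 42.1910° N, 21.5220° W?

Add 180° to longitude and 90° to latitude: 158.48, 132.19.
Field: lon ⌊158.48/20⌋ = 7 → H; lat ⌊132.19/10⌋ = 13 → N.
Square: lon ⌊18.48/2⌋ = 9; lat ⌊2.19/1⌋ = 2.

HN92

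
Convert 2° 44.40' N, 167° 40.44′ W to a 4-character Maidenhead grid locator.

AJ62

Offset from 180°W / 90°S: lon 12.33°, lat 92.74°.
Field: lon ⌊12.33/20⌋ = 0 → A; lat ⌊92.74/10⌋ = 9 → J.
Square: lon ⌊12.33/2⌋ = 6; lat ⌊2.74/1⌋ = 2.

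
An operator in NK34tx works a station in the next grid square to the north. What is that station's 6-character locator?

Latitude subsquare x = 23; +1 → 24, wraps to 0 = a, carry into square.
Latitude square 4; +1 → 5.
The longitude characters are unchanged.

NK35ta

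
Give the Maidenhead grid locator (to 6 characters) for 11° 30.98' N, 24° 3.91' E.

KK21am

Offset from 180°W / 90°S: lon 204.0652°, lat 101.5163°.
Field (20°×10°, letters A–R): 204.0652/20 → 10 → K, 101.5163/10 → 10 → K; chars KK.
Square (2°×1°, digits 0–9): 4.0652/2 → 2, 1.5163/1 → 1; chars 21.
Subsquare (5′×2.5′, letters a–x): 0.0652/0.0833333 → 0 → a, 0.5163/0.0416667 → 12 → m; chars am.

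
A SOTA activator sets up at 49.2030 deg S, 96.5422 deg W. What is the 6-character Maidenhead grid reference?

Shift to the Maidenhead origin (180°W, 90°S): lon 83.4578, lat 40.7970.
Field: lon ⌊83.4578/20⌋ = 4 → E; lat ⌊40.7970/10⌋ = 4 → E.
Square: lon ⌊3.4578/2⌋ = 1; lat ⌊0.7970/1⌋ = 0.
Subsquare: lon ⌊1.4578/0.0833333⌋ = 17 → r; lat ⌊0.7970/0.0416667⌋ = 19 → t.

EE10rt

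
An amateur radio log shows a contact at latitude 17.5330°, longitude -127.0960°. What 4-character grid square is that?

CK67

Add 180° to longitude and 90° to latitude: 52.90, 107.53.
Field: lon ⌊52.90/20⌋ = 2 → C; lat ⌊107.53/10⌋ = 10 → K.
Square: lon ⌊12.90/2⌋ = 6; lat ⌊7.53/1⌋ = 7.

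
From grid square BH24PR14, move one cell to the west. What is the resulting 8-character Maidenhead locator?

BH24pr04

Longitude extended square 1; −1 → 0.
The latitude characters are unchanged.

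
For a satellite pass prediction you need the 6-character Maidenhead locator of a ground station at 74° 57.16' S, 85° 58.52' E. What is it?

Add 180° to longitude and 90° to latitude: 265.9753, 15.0473.
Field: 265.9753/20 → 13 → N, 15.0473/10 → 1 → B; chars NB.
Square: 5.9753/2 → 2, 5.0473/1 → 5; chars 25.
Subsquare: 1.9753/0.0833333 → 23 → x, 0.0473/0.0416667 → 1 → b; chars xb.

NB25xb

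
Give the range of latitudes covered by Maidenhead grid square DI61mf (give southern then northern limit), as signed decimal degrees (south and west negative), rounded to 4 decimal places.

Field D=3, I=8: +3·20° lon, +8·10° lat → SW at lon -120°, lat -10°.
Square 6, 1: +6·2° lon, +1·1° lat → SW at lon -108°, lat -9°.
Subsquare m=12, f=5: +12·0.0833333° lon, +5·0.0416667° lat → SW at lon -107°, lat -8.79167°.
Cell spans 0.0833333° lon × 0.0416667° lat.
south -8.7917, north -8.7500.

-8.7917, -8.7500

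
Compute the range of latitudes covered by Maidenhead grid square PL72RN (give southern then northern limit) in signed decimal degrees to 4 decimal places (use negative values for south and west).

22.5417, 22.5833

Field P=15, L=11: +15·20° lon, +11·10° lat → SW at lon 120°, lat 20°.
Square 7, 2: +7·2° lon, +2·1° lat → SW at lon 134°, lat 22°.
Subsquare r=17, n=13: +17·0.0833333° lon, +13·0.0416667° lat → SW at lon 135.417°, lat 22.5417°.
Cell spans 0.0833333° lon × 0.0416667° lat.
south 22.5417, north 22.5833.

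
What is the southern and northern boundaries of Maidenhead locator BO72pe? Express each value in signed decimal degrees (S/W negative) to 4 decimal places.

52.1667, 52.2083

Field B=1, O=14: +1·20° lon, +14·10° lat → SW at lon -160°, lat 50°.
Square 7, 2: +7·2° lon, +2·1° lat → SW at lon -146°, lat 52°.
Subsquare p=15, e=4: +15·0.0833333° lon, +4·0.0416667° lat → SW at lon -144.75°, lat 52.1667°.
Cell spans 0.0833333° lon × 0.0416667° lat.
south 52.1667, north 52.2083.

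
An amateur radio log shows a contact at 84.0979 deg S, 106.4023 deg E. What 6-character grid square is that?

OA35ev

Offset from 180°W / 90°S: lon 286.4023°, lat 5.9021°.
Field (20°×10°, letters A–R): lon ⌊286.4023/20⌋ = 14 → O; lat ⌊5.9021/10⌋ = 0 → A.
Square (2°×1°, digits 0–9): lon ⌊6.4023/2⌋ = 3; lat ⌊5.9021/1⌋ = 5.
Subsquare (5′×2.5′, letters a–x): lon ⌊0.4023/0.0833333⌋ = 4 → e; lat ⌊0.9021/0.0416667⌋ = 21 → v.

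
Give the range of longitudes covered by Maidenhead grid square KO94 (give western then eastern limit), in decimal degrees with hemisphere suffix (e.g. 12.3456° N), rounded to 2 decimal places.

Field K=10, O=14: +10·20° lon, +14·10° lat → SW at lon 20°, lat 50°.
Square 9, 4: +9·2° lon, +4·1° lat → SW at lon 38°, lat 54°.
Cell spans 2° lon × 1° lat.
west 38.00° E, east 40.00° E.

38.00° E, 40.00° E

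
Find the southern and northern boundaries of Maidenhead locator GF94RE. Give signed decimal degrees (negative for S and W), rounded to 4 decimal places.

-35.8333, -35.7917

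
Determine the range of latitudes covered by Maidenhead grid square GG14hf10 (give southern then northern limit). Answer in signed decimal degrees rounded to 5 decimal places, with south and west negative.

Field G=6, G=6: +6·20° lon, +6·10° lat → SW at lon -60°, lat -30°.
Square 1, 4: +1·2° lon, +4·1° lat → SW at lon -58°, lat -26°.
Subsquare h=7, f=5: +7·0.0833333° lon, +5·0.0416667° lat → SW at lon -57.4167°, lat -25.7917°.
Extended square 1, 0: +1·0.00833333° lon, +0·0.00416667° lat → SW at lon -57.4083°, lat -25.7917°.
Cell spans 0.00833333° lon × 0.00416667° lat.
south -25.79167, north -25.78750.

-25.79167, -25.78750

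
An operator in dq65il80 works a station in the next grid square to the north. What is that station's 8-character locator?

DQ65il81

Latitude extended square 0; +1 → 1.
The longitude characters are unchanged.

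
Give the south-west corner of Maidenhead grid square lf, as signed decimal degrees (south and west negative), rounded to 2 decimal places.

Field L=11, F=5: +11·20° lon, +5·10° lat → SW at lon 40°, lat -40°.
latitude -40.00, longitude 40.00.

-40.00, 40.00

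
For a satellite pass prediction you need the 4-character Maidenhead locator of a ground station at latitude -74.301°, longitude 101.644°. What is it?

Add 180° to longitude and 90° to latitude: 281.64, 15.70.
Field: lon ⌊281.64/20⌋ = 14 → O; lat ⌊15.70/10⌋ = 1 → B.
Square: lon ⌊1.64/2⌋ = 0; lat ⌊5.70/1⌋ = 5.

OB05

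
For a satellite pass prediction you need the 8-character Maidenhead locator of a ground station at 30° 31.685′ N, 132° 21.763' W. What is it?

Offset from 180°W / 90°S: lon 47.63728°, lat 120.52808°.
Field (20°×10°, letters A–R): 47.63728/20 → 2 → C, 120.52808/10 → 12 → M; chars CM.
Square (2°×1°, digits 0–9): 7.63728/2 → 3, 0.52808/1 → 0; chars 30.
Subsquare (5′×2.5′, letters a–x): 1.63728/0.0833333 → 19 → t, 0.52808/0.0416667 → 12 → m; chars tm.
Extended square (30″×15″, digits 0–9): 0.05395/0.00833333 → 6, 0.02808/0.00416667 → 6; chars 66.

CM30tm66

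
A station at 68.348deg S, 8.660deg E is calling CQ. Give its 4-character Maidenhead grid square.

JC41

Add 180° to longitude and 90° to latitude: 188.66, 21.65.
Field (20°×10°, letters A–R): lon ⌊188.66/20⌋ = 9 → J; lat ⌊21.65/10⌋ = 2 → C.
Square (2°×1°, digits 0–9): lon ⌊8.66/2⌋ = 4; lat ⌊1.65/1⌋ = 1.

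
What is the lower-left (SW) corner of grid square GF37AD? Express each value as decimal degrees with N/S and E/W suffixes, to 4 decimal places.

32.8750° S, 54.0000° W

Field G=6, F=5: +6·20° lon, +5·10° lat → SW at lon -60°, lat -40°.
Square 3, 7: +3·2° lon, +7·1° lat → SW at lon -54°, lat -33°.
Subsquare a=0, d=3: +0·0.0833333° lon, +3·0.0416667° lat → SW at lon -54°, lat -32.875°.
latitude 32.8750° S, longitude 54.0000° W.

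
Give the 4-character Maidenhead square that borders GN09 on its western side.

Longitude square 0; −1 → -1, wraps to 9, carry into field.
Longitude field G = 6; −1 → 5 = F.
The latitude characters are unchanged.

FN99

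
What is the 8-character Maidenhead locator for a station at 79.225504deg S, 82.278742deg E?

Offset from 180°W / 90°S: lon 262.27874°, lat 10.77450°.
Field: lon ⌊262.27874/20⌋ = 13 → N; lat ⌊10.77450/10⌋ = 1 → B.
Square: lon ⌊2.27874/2⌋ = 1; lat ⌊0.77450/1⌋ = 0.
Subsquare: lon ⌊0.27874/0.0833333⌋ = 3 → d; lat ⌊0.77450/0.0416667⌋ = 18 → s.
Extended square: lon ⌊0.02874/0.00833333⌋ = 3; lat ⌊0.02450/0.00416667⌋ = 5.

NB10ds35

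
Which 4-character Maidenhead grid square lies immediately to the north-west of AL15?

AL06

Longitude square 1; −1 → 0.
Latitude square 5; +1 → 6.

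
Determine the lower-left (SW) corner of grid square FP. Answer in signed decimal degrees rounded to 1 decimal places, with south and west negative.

60.0, -80.0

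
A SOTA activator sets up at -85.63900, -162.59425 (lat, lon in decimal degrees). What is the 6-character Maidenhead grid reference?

AA84qi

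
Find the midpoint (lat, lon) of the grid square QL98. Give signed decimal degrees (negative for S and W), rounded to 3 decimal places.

28.500, 159.000

Field Q=16, L=11: +16·20° lon, +11·10° lat → SW at lon 140°, lat 20°.
Square 9, 8: +9·2° lon, +8·1° lat → SW at lon 158°, lat 28°.
Cell spans 2° lon × 1° lat. Centre is SW corner plus half of each.
latitude 28.500, longitude 159.000.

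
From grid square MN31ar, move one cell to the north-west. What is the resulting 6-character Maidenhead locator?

Longitude subsquare a = 0; −1 → -1, wraps to 23 = x, carry into square.
Longitude square 3; −1 → 2.
Latitude subsquare r = 17; +1 → 18 = s.

MN21xs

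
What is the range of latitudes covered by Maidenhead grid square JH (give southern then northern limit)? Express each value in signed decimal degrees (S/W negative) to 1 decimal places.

Field J=9, H=7: +9·20° lon, +7·10° lat → SW at lon 0°, lat -20°.
Cell spans 20° lon × 10° lat.
south -20.0, north -10.0.

-20.0, -10.0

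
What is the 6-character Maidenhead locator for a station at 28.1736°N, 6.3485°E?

Offset from 180°W / 90°S: lon 186.3485°, lat 118.1736°.
Field: 186.3485/20 → 9 → J, 118.1736/10 → 11 → L; chars JL.
Square: 6.3485/2 → 3, 8.1736/1 → 8; chars 38.
Subsquare: 0.3485/0.0833333 → 4 → e, 0.1736/0.0416667 → 4 → e; chars ee.

JL38ee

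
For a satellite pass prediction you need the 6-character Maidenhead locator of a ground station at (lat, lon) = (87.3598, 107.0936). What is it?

OR37ni

Add 180° to longitude and 90° to latitude: 287.0936, 177.3598.
Field: lon ⌊287.0936/20⌋ = 14 → O; lat ⌊177.3598/10⌋ = 17 → R.
Square: lon ⌊7.0936/2⌋ = 3; lat ⌊7.3598/1⌋ = 7.
Subsquare: lon ⌊1.0936/0.0833333⌋ = 13 → n; lat ⌊0.3598/0.0416667⌋ = 8 → i.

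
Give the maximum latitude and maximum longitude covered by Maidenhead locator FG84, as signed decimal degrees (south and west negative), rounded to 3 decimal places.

Field F=5, G=6: +5·20° lon, +6·10° lat → SW at lon -80°, lat -30°.
Square 8, 4: +8·2° lon, +4·1° lat → SW at lon -64°, lat -26°.
Cell spans 2° lon × 1° lat. NE corner is SW corner plus one full cell.
latitude -25.000, longitude -62.000.

-25.000, -62.000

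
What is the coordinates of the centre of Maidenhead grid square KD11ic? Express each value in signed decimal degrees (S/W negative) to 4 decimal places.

Field K=10, D=3: +10·20° lon, +3·10° lat → SW at lon 20°, lat -60°.
Square 1, 1: +1·2° lon, +1·1° lat → SW at lon 22°, lat -59°.
Subsquare i=8, c=2: +8·0.0833333° lon, +2·0.0416667° lat → SW at lon 22.6667°, lat -58.9167°.
Cell spans 0.0833333° lon × 0.0416667° lat. Centre is SW corner plus half of each.
latitude -58.8958, longitude 22.7083.

-58.8958, 22.7083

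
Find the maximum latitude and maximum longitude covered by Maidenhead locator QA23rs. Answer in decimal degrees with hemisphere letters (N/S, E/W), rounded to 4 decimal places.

86.2083° S, 145.5000° E

Field Q=16, A=0: +16·20° lon, +0·10° lat → SW at lon 140°, lat -90°.
Square 2, 3: +2·2° lon, +3·1° lat → SW at lon 144°, lat -87°.
Subsquare r=17, s=18: +17·0.0833333° lon, +18·0.0416667° lat → SW at lon 145.417°, lat -86.25°.
Cell spans 0.0833333° lon × 0.0416667° lat. NE corner is SW corner plus one full cell.
latitude 86.2083° S, longitude 145.5000° E.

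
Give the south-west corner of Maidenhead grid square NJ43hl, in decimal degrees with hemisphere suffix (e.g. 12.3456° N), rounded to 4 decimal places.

3.4583° N, 88.5833° E

Field N=13, J=9: +13·20° lon, +9·10° lat → SW at lon 80°, lat 0°.
Square 4, 3: +4·2° lon, +3·1° lat → SW at lon 88°, lat 3°.
Subsquare h=7, l=11: +7·0.0833333° lon, +11·0.0416667° lat → SW at lon 88.5833°, lat 3.45833°.
latitude 3.4583° N, longitude 88.5833° E.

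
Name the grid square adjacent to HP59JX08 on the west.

Longitude extended square 0; −1 → -1, wraps to 9, carry into subsquare.
Longitude subsquare j = 9; −1 → 8 = i.
The latitude characters are unchanged.

HP59ix98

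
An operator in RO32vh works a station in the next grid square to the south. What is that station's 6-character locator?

RO32vg

Latitude subsquare h = 7; −1 → 6 = g.
The longitude characters are unchanged.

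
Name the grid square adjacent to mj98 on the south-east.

Longitude square 9; +1 → 10, wraps to 0, carry into field.
Longitude field M = 12; +1 → 13 = N.
Latitude square 8; −1 → 7.

NJ07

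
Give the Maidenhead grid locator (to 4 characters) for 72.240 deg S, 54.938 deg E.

LB77

Add 180° to longitude and 90° to latitude: 234.94, 17.76.
Field: lon ⌊234.94/20⌋ = 11 → L; lat ⌊17.76/10⌋ = 1 → B.
Square: lon ⌊14.94/2⌋ = 7; lat ⌊7.76/1⌋ = 7.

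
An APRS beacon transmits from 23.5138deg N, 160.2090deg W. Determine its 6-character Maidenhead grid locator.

AL93vm

Offset from 180°W / 90°S: lon 19.7910°, lat 113.5138°.
Field: 19.7910/20 → 0 → A, 113.5138/10 → 11 → L; chars AL.
Square: 19.7910/2 → 9, 3.5138/1 → 3; chars 93.
Subsquare: 1.7910/0.0833333 → 21 → v, 0.5138/0.0416667 → 12 → m; chars vm.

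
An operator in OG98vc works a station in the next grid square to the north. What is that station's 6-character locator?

OG98vd

Latitude subsquare c = 2; +1 → 3 = d.
The longitude characters are unchanged.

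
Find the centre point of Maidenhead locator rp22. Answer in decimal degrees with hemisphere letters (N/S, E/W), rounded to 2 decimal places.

Field R=17, P=15: +17·20° lon, +15·10° lat → SW at lon 160°, lat 60°.
Square 2, 2: +2·2° lon, +2·1° lat → SW at lon 164°, lat 62°.
Cell spans 2° lon × 1° lat. Centre is SW corner plus half of each.
latitude 62.50° N, longitude 165.00° E.

62.50° N, 165.00° E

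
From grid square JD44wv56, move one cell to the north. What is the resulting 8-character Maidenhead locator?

Latitude extended square 6; +1 → 7.
The longitude characters are unchanged.

JD44wv57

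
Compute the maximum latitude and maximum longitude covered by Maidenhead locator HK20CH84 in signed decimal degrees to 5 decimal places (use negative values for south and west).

Field H=7, K=10: +7·20° lon, +10·10° lat → SW at lon -40°, lat 10°.
Square 2, 0: +2·2° lon, +0·1° lat → SW at lon -36°, lat 10°.
Subsquare c=2, h=7: +2·0.0833333° lon, +7·0.0416667° lat → SW at lon -35.8333°, lat 10.2917°.
Extended square 8, 4: +8·0.00833333° lon, +4·0.00416667° lat → SW at lon -35.7667°, lat 10.3083°.
Cell spans 0.00833333° lon × 0.00416667° lat. NE corner is SW corner plus one full cell.
latitude 10.31250, longitude -35.75833.

10.31250, -35.75833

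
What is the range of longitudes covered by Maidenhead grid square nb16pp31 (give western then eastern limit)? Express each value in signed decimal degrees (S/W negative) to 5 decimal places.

Field N=13, B=1: +13·20° lon, +1·10° lat → SW at lon 80°, lat -80°.
Square 1, 6: +1·2° lon, +6·1° lat → SW at lon 82°, lat -74°.
Subsquare p=15, p=15: +15·0.0833333° lon, +15·0.0416667° lat → SW at lon 83.25°, lat -73.375°.
Extended square 3, 1: +3·0.00833333° lon, +1·0.00416667° lat → SW at lon 83.275°, lat -73.3708°.
Cell spans 0.00833333° lon × 0.00416667° lat.
west 83.27500, east 83.28333.

83.27500, 83.28333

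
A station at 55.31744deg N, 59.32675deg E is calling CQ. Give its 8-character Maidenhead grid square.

LO95ph96

Add 180° to longitude and 90° to latitude: 239.32675, 145.31744.
Field: lon ⌊239.32675/20⌋ = 11 → L; lat ⌊145.31744/10⌋ = 14 → O.
Square: lon ⌊19.32675/2⌋ = 9; lat ⌊5.31744/1⌋ = 5.
Subsquare: lon ⌊1.32675/0.0833333⌋ = 15 → p; lat ⌊0.31744/0.0416667⌋ = 7 → h.
Extended square: lon ⌊0.07675/0.00833333⌋ = 9; lat ⌊0.02577/0.00416667⌋ = 6.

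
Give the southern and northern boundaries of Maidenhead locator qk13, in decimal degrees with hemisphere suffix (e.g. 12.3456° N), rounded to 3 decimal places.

Field Q=16, K=10: +16·20° lon, +10·10° lat → SW at lon 140°, lat 10°.
Square 1, 3: +1·2° lon, +3·1° lat → SW at lon 142°, lat 13°.
Cell spans 2° lon × 1° lat.
south 13.000° N, north 14.000° N.

13.000° N, 14.000° N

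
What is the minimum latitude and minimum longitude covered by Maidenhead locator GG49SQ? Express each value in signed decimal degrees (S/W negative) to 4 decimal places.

-20.3333, -50.5000

Field G=6, G=6: +6·20° lon, +6·10° lat → SW at lon -60°, lat -30°.
Square 4, 9: +4·2° lon, +9·1° lat → SW at lon -52°, lat -21°.
Subsquare s=18, q=16: +18·0.0833333° lon, +16·0.0416667° lat → SW at lon -50.5°, lat -20.3333°.
latitude -20.3333, longitude -50.5000.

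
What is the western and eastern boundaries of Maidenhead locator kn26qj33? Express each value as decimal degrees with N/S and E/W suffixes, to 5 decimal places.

25.35833° E, 25.36667° E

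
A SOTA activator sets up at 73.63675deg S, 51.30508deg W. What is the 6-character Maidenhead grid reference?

Offset from 180°W / 90°S: lon 128.6949°, lat 16.3632°.
Field (20°×10°, letters A–R): 128.6949/20 → 6 → G, 16.3632/10 → 1 → B; chars GB.
Square (2°×1°, digits 0–9): 8.6949/2 → 4, 6.3632/1 → 6; chars 46.
Subsquare (5′×2.5′, letters a–x): 0.6949/0.0833333 → 8 → i, 0.3632/0.0416667 → 8 → i; chars ii.

GB46ii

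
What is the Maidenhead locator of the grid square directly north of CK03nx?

CK04na

Latitude subsquare x = 23; +1 → 24, wraps to 0 = a, carry into square.
Latitude square 3; +1 → 4.
The longitude characters are unchanged.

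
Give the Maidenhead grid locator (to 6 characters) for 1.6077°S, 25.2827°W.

Add 180° to longitude and 90° to latitude: 154.7173, 88.3923.
Field: lon ⌊154.7173/20⌋ = 7 → H; lat ⌊88.3923/10⌋ = 8 → I.
Square: lon ⌊14.7173/2⌋ = 7; lat ⌊8.3923/1⌋ = 8.
Subsquare: lon ⌊0.7173/0.0833333⌋ = 8 → i; lat ⌊0.3923/0.0416667⌋ = 9 → j.

HI78ij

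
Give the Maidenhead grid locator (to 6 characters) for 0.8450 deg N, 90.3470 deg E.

Offset from 180°W / 90°S: lon 270.3470°, lat 90.8450°.
Field: lon ⌊270.3470/20⌋ = 13 → N; lat ⌊90.8450/10⌋ = 9 → J.
Square: lon ⌊10.3470/2⌋ = 5; lat ⌊0.8450/1⌋ = 0.
Subsquare: lon ⌊0.3470/0.0833333⌋ = 4 → e; lat ⌊0.8450/0.0416667⌋ = 20 → u.

NJ50eu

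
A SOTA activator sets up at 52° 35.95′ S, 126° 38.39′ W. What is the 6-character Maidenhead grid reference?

Shift to the Maidenhead origin (180°W, 90°S): lon 53.3602, lat 37.4008.
Field: lon ⌊53.3602/20⌋ = 2 → C; lat ⌊37.4008/10⌋ = 3 → D.
Square: lon ⌊13.3602/2⌋ = 6; lat ⌊7.4008/1⌋ = 7.
Subsquare: lon ⌊1.3602/0.0833333⌋ = 16 → q; lat ⌊0.4008/0.0416667⌋ = 9 → j.

CD67qj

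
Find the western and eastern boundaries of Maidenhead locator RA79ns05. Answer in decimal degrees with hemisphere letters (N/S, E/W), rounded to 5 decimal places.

175.08333° E, 175.09167° E

Field R=17, A=0: +17·20° lon, +0·10° lat → SW at lon 160°, lat -90°.
Square 7, 9: +7·2° lon, +9·1° lat → SW at lon 174°, lat -81°.
Subsquare n=13, s=18: +13·0.0833333° lon, +18·0.0416667° lat → SW at lon 175.083°, lat -80.25°.
Extended square 0, 5: +0·0.00833333° lon, +5·0.00416667° lat → SW at lon 175.083°, lat -80.2292°.
Cell spans 0.00833333° lon × 0.00416667° lat.
west 175.08333° E, east 175.09167° E.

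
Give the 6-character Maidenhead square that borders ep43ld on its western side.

Longitude subsquare l = 11; −1 → 10 = k.
The latitude characters are unchanged.

EP43kd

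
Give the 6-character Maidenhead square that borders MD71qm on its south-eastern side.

Longitude subsquare q = 16; +1 → 17 = r.
Latitude subsquare m = 12; −1 → 11 = l.

MD71rl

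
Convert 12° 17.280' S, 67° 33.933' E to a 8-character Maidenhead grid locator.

MH37sr70

Offset from 180°W / 90°S: lon 247.56555°, lat 77.71200°.
Field: 247.56555/20 → 12 → M, 77.71200/10 → 7 → H; chars MH.
Square: 7.56555/2 → 3, 7.71200/1 → 7; chars 37.
Subsquare: 1.56555/0.0833333 → 18 → s, 0.71200/0.0416667 → 17 → r; chars sr.
Extended square: 0.06555/0.00833333 → 7, 0.00367/0.00416667 → 0; chars 70.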